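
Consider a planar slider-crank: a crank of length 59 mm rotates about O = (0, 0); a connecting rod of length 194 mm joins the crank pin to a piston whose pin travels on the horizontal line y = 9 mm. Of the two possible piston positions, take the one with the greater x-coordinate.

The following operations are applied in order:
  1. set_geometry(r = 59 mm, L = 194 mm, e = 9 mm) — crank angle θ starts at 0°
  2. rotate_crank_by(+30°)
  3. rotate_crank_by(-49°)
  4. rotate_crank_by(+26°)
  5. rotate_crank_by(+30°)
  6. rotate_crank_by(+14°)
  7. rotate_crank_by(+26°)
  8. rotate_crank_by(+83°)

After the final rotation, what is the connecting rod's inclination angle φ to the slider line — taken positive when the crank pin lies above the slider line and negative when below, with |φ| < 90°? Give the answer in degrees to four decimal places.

set_geometry: r = 59 mm, L = 194 mm, e = 9 mm; θ ← 0°
rotate_crank_by(+30°): θ ← 0° +30° = 30°
rotate_crank_by(-49°): θ ← 30° -49° = -19°
rotate_crank_by(+26°): θ ← -19° +26° = 7°
rotate_crank_by(+30°): θ ← 7° +30° = 37°
rotate_crank_by(+14°): θ ← 37° +14° = 51°
rotate_crank_by(+26°): θ ← 51° +26° = 77°
rotate_crank_by(+83°): θ ← 77° +83° = 160°
crank pin P = (r cos θ, r sin θ) = (-55.441865, 20.179188)
h = r sin θ − e = 20.179188 − 9 = 11.179188
sin φ = h / L = 11.179188 / 194 = 0.05762468
φ = arcsin(0.05762468) = 3.303481°

3.3035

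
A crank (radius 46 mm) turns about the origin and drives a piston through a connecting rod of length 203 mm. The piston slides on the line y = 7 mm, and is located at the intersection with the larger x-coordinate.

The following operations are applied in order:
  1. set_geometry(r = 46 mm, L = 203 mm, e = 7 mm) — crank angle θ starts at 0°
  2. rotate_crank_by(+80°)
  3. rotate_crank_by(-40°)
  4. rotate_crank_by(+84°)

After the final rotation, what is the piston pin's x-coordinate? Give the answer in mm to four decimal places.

174.8751

set_geometry: r = 46 mm, L = 203 mm, e = 7 mm; θ ← 0°
rotate_crank_by(+80°): θ ← 0° +80° = 80°
rotate_crank_by(-40°): θ ← 80° -40° = 40°
rotate_crank_by(+84°): θ ← 40° +84° = 124°
crank pin P = (r cos θ, r sin θ) = (-25.722874, 38.135728)
h = r sin θ − e = 38.135728 − 7 = 31.135728
x = r cos θ + √(L² − h²) = -25.722874 + √(41209.0 − 969.4336) = -25.722874 + 200.598022 = 174.875148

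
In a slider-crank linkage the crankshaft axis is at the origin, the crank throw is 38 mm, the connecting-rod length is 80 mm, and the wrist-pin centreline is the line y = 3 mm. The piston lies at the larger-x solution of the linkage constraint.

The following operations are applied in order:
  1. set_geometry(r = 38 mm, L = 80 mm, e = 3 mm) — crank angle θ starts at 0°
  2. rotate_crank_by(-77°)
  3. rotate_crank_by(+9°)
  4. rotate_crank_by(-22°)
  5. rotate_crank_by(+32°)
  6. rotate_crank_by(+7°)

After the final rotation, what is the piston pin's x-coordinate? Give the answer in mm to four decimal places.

set_geometry: r = 38 mm, L = 80 mm, e = 3 mm; θ ← 0°
rotate_crank_by(-77°): θ ← 0° -77° = -77°
rotate_crank_by(+9°): θ ← -77° +9° = -68°
rotate_crank_by(-22°): θ ← -68° -22° = -90°
rotate_crank_by(+32°): θ ← -90° +32° = -58°
rotate_crank_by(+7°): θ ← -58° +7° = -51°
crank pin P = (r cos θ, r sin θ) = (23.914175, -29.531547)
h = r sin θ − e = -29.531547 − 3 = -32.531547
x = r cos θ + √(L² − h²) = 23.914175 + √(6400.0 − 1058.3015) = 23.914175 + 73.086924 = 97.001099

97.0011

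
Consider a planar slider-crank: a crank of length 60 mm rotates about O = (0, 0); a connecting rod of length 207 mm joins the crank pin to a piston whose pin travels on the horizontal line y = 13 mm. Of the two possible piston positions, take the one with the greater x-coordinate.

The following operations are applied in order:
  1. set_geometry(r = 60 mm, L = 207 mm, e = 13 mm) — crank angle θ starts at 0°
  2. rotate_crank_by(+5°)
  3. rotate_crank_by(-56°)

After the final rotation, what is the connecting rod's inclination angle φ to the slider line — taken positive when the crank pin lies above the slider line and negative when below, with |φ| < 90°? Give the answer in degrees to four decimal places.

set_geometry: r = 60 mm, L = 207 mm, e = 13 mm; θ ← 0°
rotate_crank_by(+5°): θ ← 0° +5° = 5°
rotate_crank_by(-56°): θ ← 5° -56° = -51°
crank pin P = (r cos θ, r sin θ) = (37.759223, -46.628758)
h = r sin θ − e = -46.628758 − 13 = -59.628758
sin φ = h / L = -59.628758 / 207 = -0.28806163
φ = arcsin(-0.28806163) = -16.741944°

-16.7419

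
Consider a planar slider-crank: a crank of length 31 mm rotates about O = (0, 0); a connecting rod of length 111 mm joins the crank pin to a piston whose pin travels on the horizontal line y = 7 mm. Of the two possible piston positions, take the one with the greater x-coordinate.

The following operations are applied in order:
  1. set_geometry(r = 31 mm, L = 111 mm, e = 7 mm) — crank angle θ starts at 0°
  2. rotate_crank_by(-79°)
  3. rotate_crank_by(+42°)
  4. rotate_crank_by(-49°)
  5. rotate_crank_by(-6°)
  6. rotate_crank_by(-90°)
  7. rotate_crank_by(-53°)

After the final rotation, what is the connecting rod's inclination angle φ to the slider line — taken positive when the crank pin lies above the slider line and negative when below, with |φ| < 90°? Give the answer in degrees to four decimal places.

set_geometry: r = 31 mm, L = 111 mm, e = 7 mm; θ ← 0°
rotate_crank_by(-79°): θ ← 0° -79° = -79°
rotate_crank_by(+42°): θ ← -79° +42° = -37°
rotate_crank_by(-49°): θ ← -37° -49° = -86°
rotate_crank_by(-6°): θ ← -86° -6° = -92°
rotate_crank_by(-90°): θ ← -92° -90° = -182°
rotate_crank_by(-53°): θ ← -182° -53° = -235°
crank pin P = (r cos θ, r sin θ) = (-17.780870, 25.393713)
h = r sin θ − e = 25.393713 − 7 = 18.393713
sin φ = h / L = 18.393713 / 111 = 0.16570913
φ = arcsin(0.16570913) = 9.538432°

9.5384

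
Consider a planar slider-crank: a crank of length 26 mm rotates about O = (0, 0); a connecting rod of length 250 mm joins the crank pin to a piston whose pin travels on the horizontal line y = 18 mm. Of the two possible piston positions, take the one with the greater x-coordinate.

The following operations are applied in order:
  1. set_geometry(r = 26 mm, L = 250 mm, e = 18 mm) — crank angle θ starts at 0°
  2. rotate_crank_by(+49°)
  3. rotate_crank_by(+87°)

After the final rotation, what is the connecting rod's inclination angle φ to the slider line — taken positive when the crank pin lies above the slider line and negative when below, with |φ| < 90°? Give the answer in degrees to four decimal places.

0.0140

set_geometry: r = 26 mm, L = 250 mm, e = 18 mm; θ ← 0°
rotate_crank_by(+49°): θ ← 0° +49° = 49°
rotate_crank_by(+87°): θ ← 49° +87° = 136°
crank pin P = (r cos θ, r sin θ) = (-18.702835, 18.061118)
h = r sin θ − e = 18.061118 − 18 = 0.061118
sin φ = h / L = 0.061118 / 250 = 0.00024447
φ = arcsin(0.00024447) = 0.014007°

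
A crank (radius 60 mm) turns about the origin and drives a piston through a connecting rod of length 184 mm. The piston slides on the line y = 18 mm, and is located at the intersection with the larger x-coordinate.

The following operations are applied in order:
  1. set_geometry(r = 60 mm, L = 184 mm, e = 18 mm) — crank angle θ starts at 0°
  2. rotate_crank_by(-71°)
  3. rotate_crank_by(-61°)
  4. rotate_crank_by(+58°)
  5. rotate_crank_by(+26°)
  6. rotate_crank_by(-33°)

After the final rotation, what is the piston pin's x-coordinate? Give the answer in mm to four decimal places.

176.3792

set_geometry: r = 60 mm, L = 184 mm, e = 18 mm; θ ← 0°
rotate_crank_by(-71°): θ ← 0° -71° = -71°
rotate_crank_by(-61°): θ ← -71° -61° = -132°
rotate_crank_by(+58°): θ ← -132° +58° = -74°
rotate_crank_by(+26°): θ ← -74° +26° = -48°
rotate_crank_by(-33°): θ ← -48° -33° = -81°
crank pin P = (r cos θ, r sin θ) = (9.386068, -59.261300)
h = r sin θ − e = -59.261300 − 18 = -77.261300
x = r cos θ + √(L² − h²) = 9.386068 + √(33856.0 − 5969.3085) = 9.386068 + 166.993088 = 176.379156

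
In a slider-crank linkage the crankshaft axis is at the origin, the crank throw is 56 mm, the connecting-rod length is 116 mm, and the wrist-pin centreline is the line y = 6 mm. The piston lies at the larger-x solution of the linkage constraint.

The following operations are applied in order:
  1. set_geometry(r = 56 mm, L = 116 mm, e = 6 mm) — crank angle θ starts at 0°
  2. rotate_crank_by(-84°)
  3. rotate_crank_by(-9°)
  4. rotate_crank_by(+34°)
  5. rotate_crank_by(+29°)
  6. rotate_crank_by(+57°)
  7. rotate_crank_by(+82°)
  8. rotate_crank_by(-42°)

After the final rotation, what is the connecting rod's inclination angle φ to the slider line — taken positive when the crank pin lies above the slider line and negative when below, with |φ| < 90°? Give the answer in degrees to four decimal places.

23.1200

set_geometry: r = 56 mm, L = 116 mm, e = 6 mm; θ ← 0°
rotate_crank_by(-84°): θ ← 0° -84° = -84°
rotate_crank_by(-9°): θ ← -84° -9° = -93°
rotate_crank_by(+34°): θ ← -93° +34° = -59°
rotate_crank_by(+29°): θ ← -59° +29° = -30°
rotate_crank_by(+57°): θ ← -30° +57° = 27°
rotate_crank_by(+82°): θ ← 27° +82° = 109°
rotate_crank_by(-42°): θ ← 109° -42° = 67°
crank pin P = (r cos θ, r sin θ) = (21.880943, 51.548272)
h = r sin θ − e = 51.548272 − 6 = 45.548272
sin φ = h / L = 45.548272 / 116 = 0.39265752
φ = arcsin(0.39265752) = 23.119959°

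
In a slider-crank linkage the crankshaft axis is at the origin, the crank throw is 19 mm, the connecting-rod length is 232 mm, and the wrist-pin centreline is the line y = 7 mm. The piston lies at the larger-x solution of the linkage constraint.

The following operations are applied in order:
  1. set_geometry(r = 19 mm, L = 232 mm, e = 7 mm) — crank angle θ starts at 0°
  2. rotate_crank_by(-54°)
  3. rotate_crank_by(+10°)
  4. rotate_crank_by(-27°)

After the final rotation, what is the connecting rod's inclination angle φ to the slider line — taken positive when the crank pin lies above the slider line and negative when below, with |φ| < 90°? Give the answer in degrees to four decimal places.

set_geometry: r = 19 mm, L = 232 mm, e = 7 mm; θ ← 0°
rotate_crank_by(-54°): θ ← 0° -54° = -54°
rotate_crank_by(+10°): θ ← -54° +10° = -44°
rotate_crank_by(-27°): θ ← -44° -27° = -71°
crank pin P = (r cos θ, r sin θ) = (6.185795, -17.964853)
h = r sin θ − e = -17.964853 − 7 = -24.964853
sin φ = h / L = -24.964853 / 232 = -0.10760712
φ = arcsin(-0.10760712) = -6.177395°

-6.1774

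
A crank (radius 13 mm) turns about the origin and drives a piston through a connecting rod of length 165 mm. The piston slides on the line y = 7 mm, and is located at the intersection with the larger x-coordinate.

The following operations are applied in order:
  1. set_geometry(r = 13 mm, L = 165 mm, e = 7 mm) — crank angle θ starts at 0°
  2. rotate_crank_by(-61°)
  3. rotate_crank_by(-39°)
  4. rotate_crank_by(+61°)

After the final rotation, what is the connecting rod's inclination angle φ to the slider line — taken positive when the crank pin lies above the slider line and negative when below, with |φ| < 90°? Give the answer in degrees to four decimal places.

-5.2791

set_geometry: r = 13 mm, L = 165 mm, e = 7 mm; θ ← 0°
rotate_crank_by(-61°): θ ← 0° -61° = -61°
rotate_crank_by(-39°): θ ← -61° -39° = -100°
rotate_crank_by(+61°): θ ← -100° +61° = -39°
crank pin P = (r cos θ, r sin θ) = (10.102897, -8.181165)
h = r sin θ − e = -8.181165 − 7 = -15.181165
sin φ = h / L = -15.181165 / 165 = -0.09200706
φ = arcsin(-0.09200706) = -5.279082°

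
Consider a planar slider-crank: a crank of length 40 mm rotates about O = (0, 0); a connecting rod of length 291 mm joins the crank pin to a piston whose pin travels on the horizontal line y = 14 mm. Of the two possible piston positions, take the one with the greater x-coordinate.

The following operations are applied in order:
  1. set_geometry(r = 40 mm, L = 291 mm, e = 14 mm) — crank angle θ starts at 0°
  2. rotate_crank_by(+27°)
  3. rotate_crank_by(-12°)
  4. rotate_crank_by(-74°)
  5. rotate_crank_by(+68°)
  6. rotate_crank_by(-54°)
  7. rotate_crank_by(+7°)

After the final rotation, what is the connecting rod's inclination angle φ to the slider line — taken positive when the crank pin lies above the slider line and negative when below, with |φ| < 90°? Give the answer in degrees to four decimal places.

-7.6278

set_geometry: r = 40 mm, L = 291 mm, e = 14 mm; θ ← 0°
rotate_crank_by(+27°): θ ← 0° +27° = 27°
rotate_crank_by(-12°): θ ← 27° -12° = 15°
rotate_crank_by(-74°): θ ← 15° -74° = -59°
rotate_crank_by(+68°): θ ← -59° +68° = 9°
rotate_crank_by(-54°): θ ← 9° -54° = -45°
rotate_crank_by(+7°): θ ← -45° +7° = -38°
crank pin P = (r cos θ, r sin θ) = (31.520430, -24.626459)
h = r sin θ − e = -24.626459 − 14 = -38.626459
sin φ = h / L = -38.626459 / 291 = -0.13273697
φ = arcsin(-0.13273697) = -7.627780°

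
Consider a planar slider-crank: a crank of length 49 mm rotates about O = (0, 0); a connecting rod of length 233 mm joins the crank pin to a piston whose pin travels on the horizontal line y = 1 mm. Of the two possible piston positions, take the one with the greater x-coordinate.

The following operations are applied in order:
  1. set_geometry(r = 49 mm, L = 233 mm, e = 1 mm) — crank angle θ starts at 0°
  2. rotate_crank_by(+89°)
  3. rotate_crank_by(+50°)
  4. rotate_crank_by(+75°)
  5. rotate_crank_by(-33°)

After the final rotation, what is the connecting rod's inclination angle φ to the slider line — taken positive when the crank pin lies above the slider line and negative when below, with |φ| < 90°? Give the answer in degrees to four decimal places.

-0.4562

set_geometry: r = 49 mm, L = 233 mm, e = 1 mm; θ ← 0°
rotate_crank_by(+89°): θ ← 0° +89° = 89°
rotate_crank_by(+50°): θ ← 89° +50° = 139°
rotate_crank_by(+75°): θ ← 139° +75° = 214°
rotate_crank_by(-33°): θ ← 214° -33° = 181°
crank pin P = (r cos θ, r sin θ) = (-48.992537, -0.855168)
h = r sin θ − e = -0.855168 − 1 = -1.855168
sin φ = h / L = -1.855168 / 233 = -0.00796209
φ = arcsin(-0.00796209) = -0.456199°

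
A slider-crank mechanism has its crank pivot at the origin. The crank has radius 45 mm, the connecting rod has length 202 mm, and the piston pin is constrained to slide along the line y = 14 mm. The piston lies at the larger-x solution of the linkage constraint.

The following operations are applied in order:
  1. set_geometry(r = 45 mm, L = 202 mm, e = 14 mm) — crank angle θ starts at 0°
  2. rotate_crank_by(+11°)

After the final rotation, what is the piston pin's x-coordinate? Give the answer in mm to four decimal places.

246.1007

set_geometry: r = 45 mm, L = 202 mm, e = 14 mm; θ ← 0°
rotate_crank_by(+11°): θ ← 0° +11° = 11°
crank pin P = (r cos θ, r sin θ) = (44.173223, 8.586405)
h = r sin θ − e = 8.586405 − 14 = -5.413595
x = r cos θ + √(L² − h²) = 44.173223 + √(40804.0 − 29.3070) = 44.173223 + 201.927445 = 246.100668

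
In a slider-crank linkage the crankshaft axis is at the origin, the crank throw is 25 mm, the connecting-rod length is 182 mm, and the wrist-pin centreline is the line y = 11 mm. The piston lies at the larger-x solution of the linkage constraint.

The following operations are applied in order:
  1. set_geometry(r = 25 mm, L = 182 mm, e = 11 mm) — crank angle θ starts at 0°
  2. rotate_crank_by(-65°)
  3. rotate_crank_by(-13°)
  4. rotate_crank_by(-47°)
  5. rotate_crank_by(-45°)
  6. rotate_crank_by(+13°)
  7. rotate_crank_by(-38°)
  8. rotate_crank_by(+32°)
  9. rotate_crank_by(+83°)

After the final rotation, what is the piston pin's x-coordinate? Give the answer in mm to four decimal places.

set_geometry: r = 25 mm, L = 182 mm, e = 11 mm; θ ← 0°
rotate_crank_by(-65°): θ ← 0° -65° = -65°
rotate_crank_by(-13°): θ ← -65° -13° = -78°
rotate_crank_by(-47°): θ ← -78° -47° = -125°
rotate_crank_by(-45°): θ ← -125° -45° = -170°
rotate_crank_by(+13°): θ ← -170° +13° = -157°
rotate_crank_by(-38°): θ ← -157° -38° = -195°
rotate_crank_by(+32°): θ ← -195° +32° = -163°
rotate_crank_by(+83°): θ ← -163° +83° = -80°
crank pin P = (r cos θ, r sin θ) = (4.341204, -24.620194)
h = r sin θ − e = -24.620194 − 11 = -35.620194
x = r cos θ + √(L² − h²) = 4.341204 + √(33124.0 − 1268.7982) = 4.341204 + 178.480256 = 182.821460

182.8215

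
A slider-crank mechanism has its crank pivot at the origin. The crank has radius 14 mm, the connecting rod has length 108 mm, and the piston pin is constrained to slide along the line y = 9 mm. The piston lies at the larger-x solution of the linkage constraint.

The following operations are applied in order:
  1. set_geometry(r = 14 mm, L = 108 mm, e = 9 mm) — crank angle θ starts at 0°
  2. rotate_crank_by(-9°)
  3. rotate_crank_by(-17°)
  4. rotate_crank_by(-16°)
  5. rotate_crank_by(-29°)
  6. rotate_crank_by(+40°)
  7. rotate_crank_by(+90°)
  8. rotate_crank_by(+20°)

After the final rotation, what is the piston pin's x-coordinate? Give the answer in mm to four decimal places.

set_geometry: r = 14 mm, L = 108 mm, e = 9 mm; θ ← 0°
rotate_crank_by(-9°): θ ← 0° -9° = -9°
rotate_crank_by(-17°): θ ← -9° -17° = -26°
rotate_crank_by(-16°): θ ← -26° -16° = -42°
rotate_crank_by(-29°): θ ← -42° -29° = -71°
rotate_crank_by(+40°): θ ← -71° +40° = -31°
rotate_crank_by(+90°): θ ← -31° +90° = 59°
rotate_crank_by(+20°): θ ← 59° +20° = 79°
crank pin P = (r cos θ, r sin θ) = (2.671326, 13.742781)
h = r sin θ − e = 13.742781 − 9 = 4.742781
x = r cos θ + √(L² − h²) = 2.671326 + √(11664.0 − 22.4940) = 2.671326 + 107.895811 = 110.567137

110.5671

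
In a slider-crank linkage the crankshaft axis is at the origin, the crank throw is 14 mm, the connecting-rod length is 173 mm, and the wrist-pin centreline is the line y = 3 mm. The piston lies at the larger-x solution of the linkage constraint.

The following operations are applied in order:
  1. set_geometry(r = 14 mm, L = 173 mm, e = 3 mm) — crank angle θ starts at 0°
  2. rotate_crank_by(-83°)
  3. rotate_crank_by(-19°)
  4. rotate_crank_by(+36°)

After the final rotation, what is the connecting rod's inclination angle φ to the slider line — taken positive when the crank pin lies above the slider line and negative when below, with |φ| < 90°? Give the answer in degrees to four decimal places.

-5.2366

set_geometry: r = 14 mm, L = 173 mm, e = 3 mm; θ ← 0°
rotate_crank_by(-83°): θ ← 0° -83° = -83°
rotate_crank_by(-19°): θ ← -83° -19° = -102°
rotate_crank_by(+36°): θ ← -102° +36° = -66°
crank pin P = (r cos θ, r sin θ) = (5.694313, -12.789636)
h = r sin θ − e = -12.789636 − 3 = -15.789636
sin φ = h / L = -15.789636 / 173 = -0.09126957
φ = arcsin(-0.09126957) = -5.236649°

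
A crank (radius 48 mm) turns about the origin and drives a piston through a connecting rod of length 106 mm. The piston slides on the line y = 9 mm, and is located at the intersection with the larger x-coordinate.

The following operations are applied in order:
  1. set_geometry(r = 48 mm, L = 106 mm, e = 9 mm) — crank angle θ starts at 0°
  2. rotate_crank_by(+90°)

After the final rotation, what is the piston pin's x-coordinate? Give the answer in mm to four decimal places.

98.5647

set_geometry: r = 48 mm, L = 106 mm, e = 9 mm; θ ← 0°
rotate_crank_by(+90°): θ ← 0° +90° = 90°
crank pin P = (r cos θ, r sin θ) = (0.000000, 48.000000)
h = r sin θ − e = 48.000000 − 9 = 39.000000
x = r cos θ + √(L² − h²) = 0.000000 + √(11236.0 − 1521.0000) = 0.000000 + 98.564700 = 98.564700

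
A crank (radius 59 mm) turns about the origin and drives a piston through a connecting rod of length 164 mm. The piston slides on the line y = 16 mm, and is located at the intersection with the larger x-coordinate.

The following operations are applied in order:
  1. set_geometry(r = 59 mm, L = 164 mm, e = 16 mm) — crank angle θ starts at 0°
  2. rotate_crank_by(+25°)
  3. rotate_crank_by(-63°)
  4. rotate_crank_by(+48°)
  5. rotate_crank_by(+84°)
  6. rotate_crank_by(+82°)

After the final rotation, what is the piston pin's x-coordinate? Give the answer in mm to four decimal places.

set_geometry: r = 59 mm, L = 164 mm, e = 16 mm; θ ← 0°
rotate_crank_by(+25°): θ ← 0° +25° = 25°
rotate_crank_by(-63°): θ ← 25° -63° = -38°
rotate_crank_by(+48°): θ ← -38° +48° = 10°
rotate_crank_by(+84°): θ ← 10° +84° = 94°
rotate_crank_by(+82°): θ ← 94° +82° = 176°
crank pin P = (r cos θ, r sin θ) = (-58.856279, 4.115632)
h = r sin θ − e = 4.115632 − 16 = -11.884368
x = r cos θ + √(L² − h²) = -58.856279 + √(26896.0 − 141.2382) = -58.856279 + 163.568829 = 104.712550

104.7125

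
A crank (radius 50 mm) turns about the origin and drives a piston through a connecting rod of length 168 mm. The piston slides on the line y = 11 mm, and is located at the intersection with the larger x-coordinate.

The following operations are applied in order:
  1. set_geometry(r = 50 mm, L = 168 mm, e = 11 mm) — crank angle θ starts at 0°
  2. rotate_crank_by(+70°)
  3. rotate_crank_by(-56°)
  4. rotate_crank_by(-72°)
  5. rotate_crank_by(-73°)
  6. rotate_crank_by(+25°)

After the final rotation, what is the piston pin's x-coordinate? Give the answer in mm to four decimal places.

143.4935

set_geometry: r = 50 mm, L = 168 mm, e = 11 mm; θ ← 0°
rotate_crank_by(+70°): θ ← 0° +70° = 70°
rotate_crank_by(-56°): θ ← 70° -56° = 14°
rotate_crank_by(-72°): θ ← 14° -72° = -58°
rotate_crank_by(-73°): θ ← -58° -73° = -131°
rotate_crank_by(+25°): θ ← -131° +25° = -106°
crank pin P = (r cos θ, r sin θ) = (-13.781868, -48.063085)
h = r sin θ − e = -48.063085 − 11 = -59.063085
x = r cos θ + √(L² − h²) = -13.781868 + √(28224.0 − 3488.4480) = -13.781868 + 157.275402 = 143.493534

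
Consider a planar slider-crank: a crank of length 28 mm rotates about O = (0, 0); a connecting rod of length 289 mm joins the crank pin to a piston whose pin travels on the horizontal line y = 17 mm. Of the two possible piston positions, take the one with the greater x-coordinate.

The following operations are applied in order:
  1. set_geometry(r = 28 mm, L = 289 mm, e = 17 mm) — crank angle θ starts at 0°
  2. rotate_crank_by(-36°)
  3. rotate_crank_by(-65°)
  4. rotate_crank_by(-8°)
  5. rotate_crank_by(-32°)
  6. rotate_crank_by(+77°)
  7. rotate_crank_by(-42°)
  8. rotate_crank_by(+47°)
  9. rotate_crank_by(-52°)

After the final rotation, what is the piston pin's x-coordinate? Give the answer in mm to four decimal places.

275.7277

set_geometry: r = 28 mm, L = 289 mm, e = 17 mm; θ ← 0°
rotate_crank_by(-36°): θ ← 0° -36° = -36°
rotate_crank_by(-65°): θ ← -36° -65° = -101°
rotate_crank_by(-8°): θ ← -101° -8° = -109°
rotate_crank_by(-32°): θ ← -109° -32° = -141°
rotate_crank_by(+77°): θ ← -141° +77° = -64°
rotate_crank_by(-42°): θ ← -64° -42° = -106°
rotate_crank_by(+47°): θ ← -106° +47° = -59°
rotate_crank_by(-52°): θ ← -59° -52° = -111°
crank pin P = (r cos θ, r sin θ) = (-10.034303, -26.140252)
h = r sin θ − e = -26.140252 − 17 = -43.140252
x = r cos θ + √(L² − h²) = -10.034303 + √(83521.0 − 1861.0813) = -10.034303 + 285.761997 = 275.727694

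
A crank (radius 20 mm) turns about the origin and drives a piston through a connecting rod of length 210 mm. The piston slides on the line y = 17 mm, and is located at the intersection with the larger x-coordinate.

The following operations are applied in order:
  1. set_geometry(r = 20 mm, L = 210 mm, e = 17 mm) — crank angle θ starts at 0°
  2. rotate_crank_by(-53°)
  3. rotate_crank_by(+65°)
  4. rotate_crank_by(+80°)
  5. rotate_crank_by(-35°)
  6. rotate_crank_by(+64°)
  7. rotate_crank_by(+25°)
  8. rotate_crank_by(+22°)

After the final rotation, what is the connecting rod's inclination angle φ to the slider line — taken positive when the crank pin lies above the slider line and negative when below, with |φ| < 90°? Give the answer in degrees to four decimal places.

-3.5059

set_geometry: r = 20 mm, L = 210 mm, e = 17 mm; θ ← 0°
rotate_crank_by(-53°): θ ← 0° -53° = -53°
rotate_crank_by(+65°): θ ← -53° +65° = 12°
rotate_crank_by(+80°): θ ← 12° +80° = 92°
rotate_crank_by(-35°): θ ← 92° -35° = 57°
rotate_crank_by(+64°): θ ← 57° +64° = 121°
rotate_crank_by(+25°): θ ← 121° +25° = 146°
rotate_crank_by(+22°): θ ← 146° +22° = 168°
crank pin P = (r cos θ, r sin θ) = (-19.562952, 4.158234)
h = r sin θ − e = 4.158234 − 17 = -12.841766
sin φ = h / L = -12.841766 / 210 = -0.06115127
φ = arcsin(-0.06115127) = -3.505897°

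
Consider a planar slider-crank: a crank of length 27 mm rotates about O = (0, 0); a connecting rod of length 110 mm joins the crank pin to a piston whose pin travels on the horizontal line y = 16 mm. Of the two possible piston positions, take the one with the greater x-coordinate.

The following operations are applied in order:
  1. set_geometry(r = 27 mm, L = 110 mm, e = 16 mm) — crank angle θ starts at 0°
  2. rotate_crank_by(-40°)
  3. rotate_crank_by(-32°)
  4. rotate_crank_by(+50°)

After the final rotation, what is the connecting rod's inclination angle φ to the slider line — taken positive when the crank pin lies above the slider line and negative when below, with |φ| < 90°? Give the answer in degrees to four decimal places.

set_geometry: r = 27 mm, L = 110 mm, e = 16 mm; θ ← 0°
rotate_crank_by(-40°): θ ← 0° -40° = -40°
rotate_crank_by(-32°): θ ← -40° -32° = -72°
rotate_crank_by(+50°): θ ← -72° +50° = -22°
crank pin P = (r cos θ, r sin θ) = (25.033964, -10.114378)
h = r sin θ − e = -10.114378 − 16 = -26.114378
sin φ = h / L = -26.114378 / 110 = -0.23740344
φ = arcsin(-0.23740344) = -13.733340°

-13.7333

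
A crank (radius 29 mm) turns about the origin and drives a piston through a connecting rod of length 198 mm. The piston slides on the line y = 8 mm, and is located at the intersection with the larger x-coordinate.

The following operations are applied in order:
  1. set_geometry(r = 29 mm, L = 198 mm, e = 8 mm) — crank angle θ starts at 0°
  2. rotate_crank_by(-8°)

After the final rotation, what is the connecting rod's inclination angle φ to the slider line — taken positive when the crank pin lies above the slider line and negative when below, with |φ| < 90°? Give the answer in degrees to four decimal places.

-3.4850

set_geometry: r = 29 mm, L = 198 mm, e = 8 mm; θ ← 0°
rotate_crank_by(-8°): θ ← 0° -8° = -8°
crank pin P = (r cos θ, r sin θ) = (28.717774, -4.036020)
h = r sin θ − e = -4.036020 − 8 = -12.036020
sin φ = h / L = -12.036020 / 198 = -0.06078798
φ = arcsin(-0.06078798) = -3.485043°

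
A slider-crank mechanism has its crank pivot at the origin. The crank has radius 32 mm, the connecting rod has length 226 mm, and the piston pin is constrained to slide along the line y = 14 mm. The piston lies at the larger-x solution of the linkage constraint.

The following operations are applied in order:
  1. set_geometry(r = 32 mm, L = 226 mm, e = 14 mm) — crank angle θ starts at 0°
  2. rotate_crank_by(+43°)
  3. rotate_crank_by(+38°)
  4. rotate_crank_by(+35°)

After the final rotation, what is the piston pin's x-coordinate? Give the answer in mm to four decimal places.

set_geometry: r = 32 mm, L = 226 mm, e = 14 mm; θ ← 0°
rotate_crank_by(+43°): θ ← 0° +43° = 43°
rotate_crank_by(+38°): θ ← 43° +38° = 81°
rotate_crank_by(+35°): θ ← 81° +35° = 116°
crank pin P = (r cos θ, r sin θ) = (-14.027877, 28.761409)
h = r sin θ − e = 28.761409 − 14 = 14.761409
x = r cos θ + √(L² − h²) = -14.027877 + √(51076.0 − 217.8992) = -14.027877 + 225.517407 = 211.489530

211.4895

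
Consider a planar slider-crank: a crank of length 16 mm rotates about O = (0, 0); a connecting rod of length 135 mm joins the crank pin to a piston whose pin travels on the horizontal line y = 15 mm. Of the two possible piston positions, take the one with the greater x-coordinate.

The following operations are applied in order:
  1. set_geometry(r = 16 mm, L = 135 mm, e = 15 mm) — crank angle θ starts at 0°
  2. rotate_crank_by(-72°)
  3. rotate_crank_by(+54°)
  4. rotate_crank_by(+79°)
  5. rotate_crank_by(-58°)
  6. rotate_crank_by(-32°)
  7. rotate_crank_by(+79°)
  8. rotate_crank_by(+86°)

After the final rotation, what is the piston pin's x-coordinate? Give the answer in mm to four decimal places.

123.4346

set_geometry: r = 16 mm, L = 135 mm, e = 15 mm; θ ← 0°
rotate_crank_by(-72°): θ ← 0° -72° = -72°
rotate_crank_by(+54°): θ ← -72° +54° = -18°
rotate_crank_by(+79°): θ ← -18° +79° = 61°
rotate_crank_by(-58°): θ ← 61° -58° = 3°
rotate_crank_by(-32°): θ ← 3° -32° = -29°
rotate_crank_by(+79°): θ ← -29° +79° = 50°
rotate_crank_by(+86°): θ ← 50° +86° = 136°
crank pin P = (r cos θ, r sin θ) = (-11.509437, 11.114534)
h = r sin θ − e = 11.114534 − 15 = -3.885466
x = r cos θ + √(L² − h²) = -11.509437 + √(18225.0 − 15.0968) = -11.509437 + 134.944074 = 123.434637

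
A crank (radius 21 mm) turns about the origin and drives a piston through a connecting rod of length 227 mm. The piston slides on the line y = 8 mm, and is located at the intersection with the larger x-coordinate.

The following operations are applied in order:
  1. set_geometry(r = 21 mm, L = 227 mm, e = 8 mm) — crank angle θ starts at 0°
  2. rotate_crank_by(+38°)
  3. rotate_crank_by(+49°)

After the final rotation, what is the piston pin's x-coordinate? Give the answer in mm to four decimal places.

227.7282

set_geometry: r = 21 mm, L = 227 mm, e = 8 mm; θ ← 0°
rotate_crank_by(+38°): θ ← 0° +38° = 38°
rotate_crank_by(+49°): θ ← 38° +49° = 87°
crank pin P = (r cos θ, r sin θ) = (1.099055, 20.971220)
h = r sin θ − e = 20.971220 − 8 = 12.971220
x = r cos θ + √(L² − h²) = 1.099055 + √(51529.0 − 168.2526) = 1.099055 + 226.629097 = 227.728152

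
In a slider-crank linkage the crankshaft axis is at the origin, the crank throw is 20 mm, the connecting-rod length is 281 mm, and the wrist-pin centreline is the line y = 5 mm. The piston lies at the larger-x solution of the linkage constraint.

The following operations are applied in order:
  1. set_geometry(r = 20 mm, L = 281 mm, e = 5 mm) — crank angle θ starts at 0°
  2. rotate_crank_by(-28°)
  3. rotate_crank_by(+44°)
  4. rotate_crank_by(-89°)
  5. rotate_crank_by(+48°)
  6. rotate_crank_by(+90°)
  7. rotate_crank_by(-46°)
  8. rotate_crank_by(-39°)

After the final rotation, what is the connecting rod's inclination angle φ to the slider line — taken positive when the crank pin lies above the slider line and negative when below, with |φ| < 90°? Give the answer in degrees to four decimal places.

set_geometry: r = 20 mm, L = 281 mm, e = 5 mm; θ ← 0°
rotate_crank_by(-28°): θ ← 0° -28° = -28°
rotate_crank_by(+44°): θ ← -28° +44° = 16°
rotate_crank_by(-89°): θ ← 16° -89° = -73°
rotate_crank_by(+48°): θ ← -73° +48° = -25°
rotate_crank_by(+90°): θ ← -25° +90° = 65°
rotate_crank_by(-46°): θ ← 65° -46° = 19°
rotate_crank_by(-39°): θ ← 19° -39° = -20°
crank pin P = (r cos θ, r sin θ) = (18.793852, -6.840403)
h = r sin θ − e = -6.840403 − 5 = -11.840403
sin φ = h / L = -11.840403 / 281 = -0.04213667
φ = arcsin(-0.04213667) = -2.414968°

-2.4150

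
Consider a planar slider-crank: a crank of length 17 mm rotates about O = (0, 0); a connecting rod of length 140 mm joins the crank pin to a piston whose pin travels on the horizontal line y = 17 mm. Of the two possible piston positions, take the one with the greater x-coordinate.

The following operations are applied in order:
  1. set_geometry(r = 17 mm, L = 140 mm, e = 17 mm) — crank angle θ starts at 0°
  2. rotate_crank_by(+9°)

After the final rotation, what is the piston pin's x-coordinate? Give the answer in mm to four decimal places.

156.0543

set_geometry: r = 17 mm, L = 140 mm, e = 17 mm; θ ← 0°
rotate_crank_by(+9°): θ ← 0° +9° = 9°
crank pin P = (r cos θ, r sin θ) = (16.790702, 2.659386)
h = r sin θ − e = 2.659386 − 17 = -14.340614
x = r cos θ + √(L² − h²) = 16.790702 + √(19600.0 − 205.6532) = 16.790702 + 139.263587 = 156.054289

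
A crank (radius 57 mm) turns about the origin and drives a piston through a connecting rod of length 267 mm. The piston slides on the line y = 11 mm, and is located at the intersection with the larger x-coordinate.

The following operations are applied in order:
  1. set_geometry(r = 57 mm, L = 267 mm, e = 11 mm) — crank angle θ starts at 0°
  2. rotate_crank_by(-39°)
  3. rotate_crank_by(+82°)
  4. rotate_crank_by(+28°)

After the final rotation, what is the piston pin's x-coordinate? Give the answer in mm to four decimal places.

set_geometry: r = 57 mm, L = 267 mm, e = 11 mm; θ ← 0°
rotate_crank_by(-39°): θ ← 0° -39° = -39°
rotate_crank_by(+82°): θ ← -39° +82° = 43°
rotate_crank_by(+28°): θ ← 43° +28° = 71°
crank pin P = (r cos θ, r sin θ) = (18.557385, 53.894559)
h = r sin θ − e = 53.894559 − 11 = 42.894559
x = r cos θ + √(L² − h²) = 18.557385 + √(71289.0 − 1839.9432) = 18.557385 + 263.531890 = 282.089274

282.0893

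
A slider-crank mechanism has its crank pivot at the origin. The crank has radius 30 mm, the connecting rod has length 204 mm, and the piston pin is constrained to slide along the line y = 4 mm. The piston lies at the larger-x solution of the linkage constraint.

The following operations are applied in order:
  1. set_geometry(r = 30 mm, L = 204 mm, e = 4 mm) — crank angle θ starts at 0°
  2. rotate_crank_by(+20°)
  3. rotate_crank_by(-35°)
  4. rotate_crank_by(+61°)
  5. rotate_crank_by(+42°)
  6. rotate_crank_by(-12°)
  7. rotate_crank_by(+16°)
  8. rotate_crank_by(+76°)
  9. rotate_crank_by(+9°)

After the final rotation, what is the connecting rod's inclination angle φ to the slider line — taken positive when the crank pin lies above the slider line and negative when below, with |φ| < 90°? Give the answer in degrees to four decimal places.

-0.6825

set_geometry: r = 30 mm, L = 204 mm, e = 4 mm; θ ← 0°
rotate_crank_by(+20°): θ ← 0° +20° = 20°
rotate_crank_by(-35°): θ ← 20° -35° = -15°
rotate_crank_by(+61°): θ ← -15° +61° = 46°
rotate_crank_by(+42°): θ ← 46° +42° = 88°
rotate_crank_by(-12°): θ ← 88° -12° = 76°
rotate_crank_by(+16°): θ ← 76° +16° = 92°
rotate_crank_by(+76°): θ ← 92° +76° = 168°
rotate_crank_by(+9°): θ ← 168° +9° = 177°
crank pin P = (r cos θ, r sin θ) = (-29.958886, 1.570079)
h = r sin θ − e = 1.570079 − 4 = -2.429921
sin φ = h / L = -2.429921 / 204 = -0.01191138
φ = arcsin(-0.01191138) = -0.682488°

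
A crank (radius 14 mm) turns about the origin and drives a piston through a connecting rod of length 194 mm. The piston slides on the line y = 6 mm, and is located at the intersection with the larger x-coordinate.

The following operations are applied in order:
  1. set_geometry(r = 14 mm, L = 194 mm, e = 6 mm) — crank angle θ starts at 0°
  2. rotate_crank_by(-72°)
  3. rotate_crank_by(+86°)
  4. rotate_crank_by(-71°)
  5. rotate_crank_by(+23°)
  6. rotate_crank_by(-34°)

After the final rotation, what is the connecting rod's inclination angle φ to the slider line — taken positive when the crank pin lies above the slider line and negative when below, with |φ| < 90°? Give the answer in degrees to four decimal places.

set_geometry: r = 14 mm, L = 194 mm, e = 6 mm; θ ← 0°
rotate_crank_by(-72°): θ ← 0° -72° = -72°
rotate_crank_by(+86°): θ ← -72° +86° = 14°
rotate_crank_by(-71°): θ ← 14° -71° = -57°
rotate_crank_by(+23°): θ ← -57° +23° = -34°
rotate_crank_by(-34°): θ ← -34° -34° = -68°
crank pin P = (r cos θ, r sin θ) = (5.244492, -12.980574)
h = r sin θ − e = -12.980574 − 6 = -18.980574
sin φ = h / L = -18.980574 / 194 = -0.09783801
φ = arcsin(-0.09783801) = -5.614687°

-5.6147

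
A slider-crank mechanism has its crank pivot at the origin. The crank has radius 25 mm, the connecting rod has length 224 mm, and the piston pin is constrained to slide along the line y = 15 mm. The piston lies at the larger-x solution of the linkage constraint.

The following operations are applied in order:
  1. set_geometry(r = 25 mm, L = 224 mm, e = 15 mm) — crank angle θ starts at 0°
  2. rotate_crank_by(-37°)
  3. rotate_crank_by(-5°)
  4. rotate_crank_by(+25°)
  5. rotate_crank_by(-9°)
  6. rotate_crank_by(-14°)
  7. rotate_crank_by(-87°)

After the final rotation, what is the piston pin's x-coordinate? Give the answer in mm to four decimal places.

206.2087

set_geometry: r = 25 mm, L = 224 mm, e = 15 mm; θ ← 0°
rotate_crank_by(-37°): θ ← 0° -37° = -37°
rotate_crank_by(-5°): θ ← -37° -5° = -42°
rotate_crank_by(+25°): θ ← -42° +25° = -17°
rotate_crank_by(-9°): θ ← -17° -9° = -26°
rotate_crank_by(-14°): θ ← -26° -14° = -40°
rotate_crank_by(-87°): θ ← -40° -87° = -127°
crank pin P = (r cos θ, r sin θ) = (-15.045376, -19.965888)
h = r sin θ − e = -19.965888 − 15 = -34.965888
x = r cos θ + √(L² − h²) = -15.045376 + √(50176.0 − 1222.6133) = -15.045376 + 221.254122 = 206.208747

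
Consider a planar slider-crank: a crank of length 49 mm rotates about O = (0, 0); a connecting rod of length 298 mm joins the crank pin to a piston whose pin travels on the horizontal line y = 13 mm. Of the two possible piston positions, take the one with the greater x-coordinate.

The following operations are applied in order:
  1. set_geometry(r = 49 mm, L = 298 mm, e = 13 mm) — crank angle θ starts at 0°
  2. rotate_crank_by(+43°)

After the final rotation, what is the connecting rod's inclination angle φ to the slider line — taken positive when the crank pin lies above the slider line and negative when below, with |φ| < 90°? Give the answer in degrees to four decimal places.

set_geometry: r = 49 mm, L = 298 mm, e = 13 mm; θ ← 0°
rotate_crank_by(+43°): θ ← 0° +43° = 43°
crank pin P = (r cos θ, r sin θ) = (35.836331, 33.417920)
h = r sin θ − e = 33.417920 − 13 = 20.417920
sin φ = h / L = 20.417920 / 298 = 0.06851651
φ = arcsin(0.06851651) = 3.928785°

3.9288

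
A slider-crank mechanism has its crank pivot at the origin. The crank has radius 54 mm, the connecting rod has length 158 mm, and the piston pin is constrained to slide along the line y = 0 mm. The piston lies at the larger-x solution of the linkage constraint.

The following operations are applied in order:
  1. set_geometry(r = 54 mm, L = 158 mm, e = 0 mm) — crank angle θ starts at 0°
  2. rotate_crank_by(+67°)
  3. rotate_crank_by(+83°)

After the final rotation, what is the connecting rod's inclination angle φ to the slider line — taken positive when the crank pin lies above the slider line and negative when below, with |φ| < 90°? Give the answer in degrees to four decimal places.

set_geometry: r = 54 mm, L = 158 mm, e = 0 mm; θ ← 0°
rotate_crank_by(+67°): θ ← 0° +67° = 67°
rotate_crank_by(+83°): θ ← 67° +83° = 150°
crank pin P = (r cos θ, r sin θ) = (-46.765372, 27.000000)
h = r sin θ − e = 27.000000 − 0 = 27.000000
sin φ = h / L = 27.000000 / 158 = 0.17088608
φ = arcsin(0.17088608) = 9.839341°

9.8393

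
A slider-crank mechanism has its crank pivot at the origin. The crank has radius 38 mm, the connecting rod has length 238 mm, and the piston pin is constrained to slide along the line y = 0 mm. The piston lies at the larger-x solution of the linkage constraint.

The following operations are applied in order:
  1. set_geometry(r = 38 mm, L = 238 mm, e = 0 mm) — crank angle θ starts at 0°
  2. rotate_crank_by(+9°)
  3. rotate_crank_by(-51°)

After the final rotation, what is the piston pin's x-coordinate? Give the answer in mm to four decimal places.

264.8773

set_geometry: r = 38 mm, L = 238 mm, e = 0 mm; θ ← 0°
rotate_crank_by(+9°): θ ← 0° +9° = 9°
rotate_crank_by(-51°): θ ← 9° -51° = -42°
crank pin P = (r cos θ, r sin θ) = (28.239503, -25.426963)
h = r sin θ − e = -25.426963 − 0 = -25.426963
x = r cos θ + √(L² − h²) = 28.239503 + √(56644.0 − 646.5304) = 28.239503 + 236.637845 = 264.877348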